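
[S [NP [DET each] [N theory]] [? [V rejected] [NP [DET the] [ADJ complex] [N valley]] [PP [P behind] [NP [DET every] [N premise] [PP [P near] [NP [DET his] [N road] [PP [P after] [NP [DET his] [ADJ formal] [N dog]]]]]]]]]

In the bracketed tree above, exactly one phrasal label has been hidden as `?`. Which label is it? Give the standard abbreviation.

VP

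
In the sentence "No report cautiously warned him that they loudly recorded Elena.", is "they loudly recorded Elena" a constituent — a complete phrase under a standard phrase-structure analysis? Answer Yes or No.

"they loudly recorded Elena" is exactly the clause [S they loudly recorded Elena], a complete constituent.

Yes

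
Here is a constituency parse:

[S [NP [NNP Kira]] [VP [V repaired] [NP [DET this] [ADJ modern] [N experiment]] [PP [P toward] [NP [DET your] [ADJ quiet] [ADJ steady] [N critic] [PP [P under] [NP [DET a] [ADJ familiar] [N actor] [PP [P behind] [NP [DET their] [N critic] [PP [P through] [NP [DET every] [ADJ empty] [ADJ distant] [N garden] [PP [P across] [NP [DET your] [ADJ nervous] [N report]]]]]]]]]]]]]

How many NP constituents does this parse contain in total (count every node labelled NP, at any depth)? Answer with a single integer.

7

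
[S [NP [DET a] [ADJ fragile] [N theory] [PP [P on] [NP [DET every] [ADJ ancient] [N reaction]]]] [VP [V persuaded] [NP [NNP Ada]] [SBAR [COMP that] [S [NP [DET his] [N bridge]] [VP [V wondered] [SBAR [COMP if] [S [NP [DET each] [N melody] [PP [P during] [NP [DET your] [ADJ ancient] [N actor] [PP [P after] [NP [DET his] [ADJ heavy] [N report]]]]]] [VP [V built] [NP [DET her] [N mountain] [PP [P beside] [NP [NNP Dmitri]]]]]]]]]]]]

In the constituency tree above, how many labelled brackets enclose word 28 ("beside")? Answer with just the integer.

The word sits inside P, which is inside PP, inside NP, inside VP, inside S, inside SBAR, inside VP, inside S, inside SBAR, inside VP, inside S — 11 brackets in all.

11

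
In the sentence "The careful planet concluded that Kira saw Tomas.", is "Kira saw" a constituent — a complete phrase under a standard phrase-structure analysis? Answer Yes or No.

"Kira" belongs to the noun phrase "Kira" while "saw" belongs to the verb phrase "saw Tomas"; a span that runs across that boundary is not a single phrase.

No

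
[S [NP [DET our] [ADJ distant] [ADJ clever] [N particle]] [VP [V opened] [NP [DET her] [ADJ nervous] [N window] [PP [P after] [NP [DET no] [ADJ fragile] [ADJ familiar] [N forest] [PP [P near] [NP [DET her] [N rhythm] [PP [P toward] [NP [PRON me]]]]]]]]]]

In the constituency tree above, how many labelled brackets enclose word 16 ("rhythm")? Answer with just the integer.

Path from the root down to the word: S → VP → NP → PP → NP → PP → NP → N. That is 8 enclosing brackets.

8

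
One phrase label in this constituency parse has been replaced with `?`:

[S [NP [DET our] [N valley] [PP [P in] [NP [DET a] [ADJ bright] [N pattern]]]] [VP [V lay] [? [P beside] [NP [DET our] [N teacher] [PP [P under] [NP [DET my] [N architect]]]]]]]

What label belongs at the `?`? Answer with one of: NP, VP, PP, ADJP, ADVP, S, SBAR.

PP

Looking at what the `?` directly dominates — P 'beside', NP — this is a prepositional phrase (PP).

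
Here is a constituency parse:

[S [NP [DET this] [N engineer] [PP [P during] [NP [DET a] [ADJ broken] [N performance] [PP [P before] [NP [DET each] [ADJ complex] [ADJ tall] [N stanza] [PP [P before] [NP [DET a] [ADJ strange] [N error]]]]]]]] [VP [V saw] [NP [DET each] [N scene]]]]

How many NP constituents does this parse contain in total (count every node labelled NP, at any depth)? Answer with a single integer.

5

The NP constituents are: [NP this engineer during a broken performance before each complex tall stanza before a strange error]; [NP a broken performance before each complex tall stanza before a strange error]; [NP each complex tall stanza before a strange error]; [NP a strange error]; [NP each scene]. Total: 5.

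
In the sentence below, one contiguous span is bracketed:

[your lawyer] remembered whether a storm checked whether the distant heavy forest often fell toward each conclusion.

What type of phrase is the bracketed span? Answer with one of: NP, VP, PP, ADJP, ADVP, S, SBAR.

"lawyer" is the head of the bracketed span, so the span is a noun phrase: NP.

NP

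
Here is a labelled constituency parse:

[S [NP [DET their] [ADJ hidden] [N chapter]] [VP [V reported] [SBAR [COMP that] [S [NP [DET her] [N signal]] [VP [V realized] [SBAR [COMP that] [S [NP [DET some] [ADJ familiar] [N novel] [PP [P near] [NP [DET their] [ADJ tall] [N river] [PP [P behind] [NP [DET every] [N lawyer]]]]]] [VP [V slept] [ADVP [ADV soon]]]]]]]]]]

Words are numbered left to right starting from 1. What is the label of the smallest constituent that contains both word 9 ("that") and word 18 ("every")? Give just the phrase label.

SBAR

Both words fall inside [SBAR that some familiar novel near their tall river behind every lawyer slept soon] (words 9–21), and no smaller constituent contains them both. Label: SBAR.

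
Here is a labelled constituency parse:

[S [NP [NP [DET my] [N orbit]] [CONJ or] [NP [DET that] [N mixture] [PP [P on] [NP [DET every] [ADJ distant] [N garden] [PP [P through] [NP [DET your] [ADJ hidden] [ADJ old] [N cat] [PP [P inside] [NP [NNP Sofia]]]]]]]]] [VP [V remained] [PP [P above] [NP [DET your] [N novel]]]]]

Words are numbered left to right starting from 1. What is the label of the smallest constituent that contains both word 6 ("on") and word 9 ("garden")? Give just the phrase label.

PP

Word 6 lies under S → NP → NP → PP → P; word 9 lies under S → NP → NP → PP → NP → N. The lowest shared node is the PP.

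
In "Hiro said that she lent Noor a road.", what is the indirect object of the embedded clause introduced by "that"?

Noor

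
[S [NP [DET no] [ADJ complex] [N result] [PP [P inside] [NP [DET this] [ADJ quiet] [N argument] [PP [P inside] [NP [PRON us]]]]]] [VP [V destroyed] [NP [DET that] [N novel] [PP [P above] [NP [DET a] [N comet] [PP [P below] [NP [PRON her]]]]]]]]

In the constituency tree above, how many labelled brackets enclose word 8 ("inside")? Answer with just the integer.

6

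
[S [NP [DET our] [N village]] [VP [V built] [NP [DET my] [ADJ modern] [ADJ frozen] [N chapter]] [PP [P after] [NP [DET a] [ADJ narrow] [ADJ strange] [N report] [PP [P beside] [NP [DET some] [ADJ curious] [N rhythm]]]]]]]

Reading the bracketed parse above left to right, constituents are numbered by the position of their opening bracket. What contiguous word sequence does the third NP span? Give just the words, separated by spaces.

a narrow strange report beside some curious rhythm

The NP opening brackets appear, in order, over: "our village"; "my modern frozen chapter"; "a narrow strange report beside some curious rhythm"; "some curious rhythm". The third one spans "a narrow strange report beside some curious rhythm".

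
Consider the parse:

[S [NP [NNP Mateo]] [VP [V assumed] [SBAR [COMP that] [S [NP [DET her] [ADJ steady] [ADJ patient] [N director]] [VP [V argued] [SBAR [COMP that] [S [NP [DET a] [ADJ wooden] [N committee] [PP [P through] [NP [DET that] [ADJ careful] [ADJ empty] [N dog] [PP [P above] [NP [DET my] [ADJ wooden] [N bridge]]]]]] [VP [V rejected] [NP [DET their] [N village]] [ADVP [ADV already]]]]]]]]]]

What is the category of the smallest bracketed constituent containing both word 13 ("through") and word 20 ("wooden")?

Both words fall inside [PP through that careful empty dog above my wooden bridge] (words 13–21), and no smaller constituent contains them both. Label: PP.

PP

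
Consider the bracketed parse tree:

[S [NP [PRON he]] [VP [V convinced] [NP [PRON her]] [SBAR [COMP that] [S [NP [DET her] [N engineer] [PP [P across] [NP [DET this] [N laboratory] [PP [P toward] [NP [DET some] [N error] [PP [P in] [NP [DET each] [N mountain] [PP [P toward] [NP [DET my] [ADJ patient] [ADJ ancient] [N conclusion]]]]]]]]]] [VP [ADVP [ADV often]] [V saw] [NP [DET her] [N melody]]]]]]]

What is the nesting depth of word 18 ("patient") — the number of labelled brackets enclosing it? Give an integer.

Path from the root down to the word: S → VP → SBAR → S → NP → PP → NP → PP → NP → PP → NP → PP → NP → ADJ. That is 14 enclosing brackets.

14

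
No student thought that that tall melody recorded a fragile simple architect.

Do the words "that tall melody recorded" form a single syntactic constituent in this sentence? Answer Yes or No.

The sequence begins inside the noun phrase "that tall melody" and ends inside the verb phrase "recorded a fragile simple architect"; it crosses a phrase boundary, so no single node in the tree spans exactly those words.

No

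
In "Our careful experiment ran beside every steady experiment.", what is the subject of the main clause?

"our careful experiment" is the NP that combines with the VP headed by "ran" to form the main clause — the subject.

our careful experiment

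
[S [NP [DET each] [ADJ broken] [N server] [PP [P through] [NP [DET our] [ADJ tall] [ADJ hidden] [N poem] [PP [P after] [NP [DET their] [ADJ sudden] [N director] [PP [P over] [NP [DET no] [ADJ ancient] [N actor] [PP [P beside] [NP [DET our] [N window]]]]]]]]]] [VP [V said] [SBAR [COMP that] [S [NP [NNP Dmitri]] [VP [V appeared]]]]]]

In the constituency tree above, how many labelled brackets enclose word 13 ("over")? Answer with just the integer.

Path from the root down to the word: S → NP → PP → NP → PP → NP → PP → P. That is 8 enclosing brackets.

8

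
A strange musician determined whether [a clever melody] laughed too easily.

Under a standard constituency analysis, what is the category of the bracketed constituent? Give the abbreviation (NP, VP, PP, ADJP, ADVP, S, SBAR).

NP

The span is built around the noun "melody" — a noun phrase (NP).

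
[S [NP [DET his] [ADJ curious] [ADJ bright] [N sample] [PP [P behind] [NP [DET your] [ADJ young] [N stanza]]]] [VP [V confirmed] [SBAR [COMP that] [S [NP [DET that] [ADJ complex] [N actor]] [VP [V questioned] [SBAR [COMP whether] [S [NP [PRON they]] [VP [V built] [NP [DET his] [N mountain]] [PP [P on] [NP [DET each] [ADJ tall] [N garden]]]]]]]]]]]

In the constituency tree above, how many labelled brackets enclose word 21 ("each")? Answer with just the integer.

Counting open brackets not yet closed at "each": [S [VP [SBAR [S [VP [SBAR [S [VP [PP [NP [DET = 11.

11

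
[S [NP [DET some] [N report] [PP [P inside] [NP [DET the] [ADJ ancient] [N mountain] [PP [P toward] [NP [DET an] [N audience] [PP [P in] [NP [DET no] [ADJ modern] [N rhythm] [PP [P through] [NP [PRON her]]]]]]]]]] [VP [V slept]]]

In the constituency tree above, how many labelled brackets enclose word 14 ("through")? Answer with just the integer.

10

Counting open brackets not yet closed at "through": [S [NP [PP [NP [PP [NP [PP [NP [PP [P = 10.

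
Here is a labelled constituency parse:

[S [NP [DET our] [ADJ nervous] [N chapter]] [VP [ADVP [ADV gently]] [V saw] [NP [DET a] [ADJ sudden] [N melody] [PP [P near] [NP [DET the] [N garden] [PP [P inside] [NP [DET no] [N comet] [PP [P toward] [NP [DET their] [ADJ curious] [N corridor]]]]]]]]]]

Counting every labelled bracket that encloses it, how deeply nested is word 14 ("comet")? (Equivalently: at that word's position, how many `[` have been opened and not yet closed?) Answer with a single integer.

8

The word sits inside N, which is inside NP, inside PP, inside NP, inside PP, inside NP, inside VP, inside S — 8 brackets in all.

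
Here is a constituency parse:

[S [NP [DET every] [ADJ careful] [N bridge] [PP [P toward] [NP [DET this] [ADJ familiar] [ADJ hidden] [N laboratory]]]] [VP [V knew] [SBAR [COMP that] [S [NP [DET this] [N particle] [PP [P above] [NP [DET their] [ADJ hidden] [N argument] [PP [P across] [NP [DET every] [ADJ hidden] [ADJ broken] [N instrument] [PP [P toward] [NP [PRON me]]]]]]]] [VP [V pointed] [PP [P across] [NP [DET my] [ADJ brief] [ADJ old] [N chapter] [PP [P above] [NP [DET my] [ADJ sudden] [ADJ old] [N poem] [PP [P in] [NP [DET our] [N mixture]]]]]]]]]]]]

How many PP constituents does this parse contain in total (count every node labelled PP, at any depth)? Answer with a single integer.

7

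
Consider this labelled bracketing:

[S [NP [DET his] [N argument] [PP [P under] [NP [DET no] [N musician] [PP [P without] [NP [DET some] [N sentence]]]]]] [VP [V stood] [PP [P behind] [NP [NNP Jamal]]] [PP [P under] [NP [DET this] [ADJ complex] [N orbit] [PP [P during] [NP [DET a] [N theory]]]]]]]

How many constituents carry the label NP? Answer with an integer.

6

The NP constituents are: [NP his argument under no musician without some sentence]; [NP no musician without some sentence]; [NP some sentence]; [NP Jamal]; [NP this complex orbit during a theory]; [NP a theory]. Total: 6.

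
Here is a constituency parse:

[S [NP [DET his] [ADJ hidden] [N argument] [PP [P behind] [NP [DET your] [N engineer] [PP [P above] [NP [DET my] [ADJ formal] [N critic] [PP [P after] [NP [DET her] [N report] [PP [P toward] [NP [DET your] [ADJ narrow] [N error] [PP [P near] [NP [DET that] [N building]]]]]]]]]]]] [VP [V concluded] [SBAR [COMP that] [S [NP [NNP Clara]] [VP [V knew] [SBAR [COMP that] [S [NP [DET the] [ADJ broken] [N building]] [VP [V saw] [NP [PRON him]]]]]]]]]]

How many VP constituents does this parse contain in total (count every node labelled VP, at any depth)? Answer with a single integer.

3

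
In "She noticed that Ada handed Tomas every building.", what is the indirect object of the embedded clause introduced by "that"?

Tomas

Within the embedded clause introduced by "that", the indirect object of "handed" is "Tomas".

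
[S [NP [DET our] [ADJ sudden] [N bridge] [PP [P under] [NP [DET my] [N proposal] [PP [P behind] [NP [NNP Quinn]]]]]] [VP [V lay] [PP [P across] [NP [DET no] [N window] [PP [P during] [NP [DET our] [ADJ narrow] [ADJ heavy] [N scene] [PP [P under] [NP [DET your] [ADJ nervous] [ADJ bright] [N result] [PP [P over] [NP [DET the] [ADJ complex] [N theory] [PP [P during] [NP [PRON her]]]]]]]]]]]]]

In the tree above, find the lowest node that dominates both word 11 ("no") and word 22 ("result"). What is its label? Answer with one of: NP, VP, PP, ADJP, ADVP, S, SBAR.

NP

Word 11 lies under S → VP → PP → NP → DET; word 22 lies under S → VP → PP → NP → PP → NP → PP → NP → N. The lowest shared node is the NP.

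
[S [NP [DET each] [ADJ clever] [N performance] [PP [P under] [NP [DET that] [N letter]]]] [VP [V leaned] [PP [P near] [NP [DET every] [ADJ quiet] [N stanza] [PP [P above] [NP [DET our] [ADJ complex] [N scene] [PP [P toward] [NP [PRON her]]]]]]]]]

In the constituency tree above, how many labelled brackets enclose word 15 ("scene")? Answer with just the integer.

7

The word sits inside N, which is inside NP, inside PP, inside NP, inside PP, inside VP, inside S — 7 brackets in all.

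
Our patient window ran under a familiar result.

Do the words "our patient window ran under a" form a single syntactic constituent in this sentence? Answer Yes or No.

The sequence begins inside the noun phrase "our patient window" and ends inside the verb phrase "ran under a familiar result"; it crosses a phrase boundary, so no single node in the tree spans exactly those words.

No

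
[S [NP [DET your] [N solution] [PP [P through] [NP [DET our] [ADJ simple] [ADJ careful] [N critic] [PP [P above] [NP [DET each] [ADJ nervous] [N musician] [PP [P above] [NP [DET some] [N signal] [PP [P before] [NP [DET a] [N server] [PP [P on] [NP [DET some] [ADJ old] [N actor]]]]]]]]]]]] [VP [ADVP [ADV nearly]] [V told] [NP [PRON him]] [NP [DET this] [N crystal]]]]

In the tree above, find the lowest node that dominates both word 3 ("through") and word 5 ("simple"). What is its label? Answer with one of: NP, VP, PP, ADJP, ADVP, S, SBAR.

PP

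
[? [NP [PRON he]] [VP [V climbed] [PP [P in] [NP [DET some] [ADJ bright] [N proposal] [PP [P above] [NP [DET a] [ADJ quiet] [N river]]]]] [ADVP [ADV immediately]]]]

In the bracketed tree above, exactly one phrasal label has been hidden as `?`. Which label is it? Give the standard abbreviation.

S

A constituent whose immediate children are NP, VP is a clause: S.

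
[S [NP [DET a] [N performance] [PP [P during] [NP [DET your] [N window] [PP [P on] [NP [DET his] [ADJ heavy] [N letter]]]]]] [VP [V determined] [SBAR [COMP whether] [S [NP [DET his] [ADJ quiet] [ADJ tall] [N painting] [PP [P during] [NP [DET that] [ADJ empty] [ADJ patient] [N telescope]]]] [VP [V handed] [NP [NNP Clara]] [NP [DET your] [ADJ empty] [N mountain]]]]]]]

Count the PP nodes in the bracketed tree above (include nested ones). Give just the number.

3

Listing each PP by its span: [PP during your window on his heavy letter]; [PP on his heavy letter]; [PP during that empty patient telescope] — that makes 3.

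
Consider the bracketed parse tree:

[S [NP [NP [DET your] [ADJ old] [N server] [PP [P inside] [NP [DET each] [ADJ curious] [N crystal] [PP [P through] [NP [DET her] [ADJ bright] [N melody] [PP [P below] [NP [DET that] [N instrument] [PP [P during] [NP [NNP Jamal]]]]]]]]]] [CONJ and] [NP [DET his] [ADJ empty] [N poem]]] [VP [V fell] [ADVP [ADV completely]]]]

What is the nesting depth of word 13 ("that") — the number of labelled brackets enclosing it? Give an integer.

Path from the root down to the word: S → NP → NP → PP → NP → PP → NP → PP → NP → DET. That is 10 enclosing brackets.

10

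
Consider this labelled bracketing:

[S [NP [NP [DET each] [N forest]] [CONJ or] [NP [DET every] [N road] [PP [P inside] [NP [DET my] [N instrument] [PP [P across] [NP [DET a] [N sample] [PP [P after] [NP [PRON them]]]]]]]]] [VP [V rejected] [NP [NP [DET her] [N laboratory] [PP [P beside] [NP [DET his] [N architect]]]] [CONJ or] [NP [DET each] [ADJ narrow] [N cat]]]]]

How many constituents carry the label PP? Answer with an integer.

4

Scanning left to right, an opening `[PP` appears at word positions 6, 9, 12, 17 — 4 in total.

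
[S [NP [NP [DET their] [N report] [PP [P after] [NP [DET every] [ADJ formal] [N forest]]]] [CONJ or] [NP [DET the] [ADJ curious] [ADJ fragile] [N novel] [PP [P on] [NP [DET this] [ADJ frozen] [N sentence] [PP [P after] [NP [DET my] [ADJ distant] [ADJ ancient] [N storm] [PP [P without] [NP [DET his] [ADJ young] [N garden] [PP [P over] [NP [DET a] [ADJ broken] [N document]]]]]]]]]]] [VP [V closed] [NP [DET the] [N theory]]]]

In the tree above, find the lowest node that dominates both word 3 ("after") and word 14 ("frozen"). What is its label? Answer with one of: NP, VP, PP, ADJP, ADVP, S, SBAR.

NP

The smallest bracket enclosing both words is [NP their report after every formal forest or the curious fragile novel on this frozen sentence after my distant ancient storm without his young garden over a broken document], so the label is NP.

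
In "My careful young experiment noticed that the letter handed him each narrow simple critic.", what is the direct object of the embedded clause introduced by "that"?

each narrow simple critic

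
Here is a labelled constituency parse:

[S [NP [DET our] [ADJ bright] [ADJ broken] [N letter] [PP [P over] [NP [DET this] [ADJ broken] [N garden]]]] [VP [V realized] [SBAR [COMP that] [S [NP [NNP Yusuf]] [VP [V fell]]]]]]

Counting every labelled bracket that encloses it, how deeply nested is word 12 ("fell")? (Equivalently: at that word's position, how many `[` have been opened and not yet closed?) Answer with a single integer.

Path from the root down to the word: S → VP → SBAR → S → VP → V. That is 6 enclosing brackets.

6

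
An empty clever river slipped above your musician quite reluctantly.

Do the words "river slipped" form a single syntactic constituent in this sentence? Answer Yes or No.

The smallest constituent containing the whole sequence is the clause [S an empty clever river slipped above your musician quite reluctantly], but the sequence is only part of it — it straddles the boundary between noun phrase "an empty clever river" and verb phrase "slipped above your musician quite reluctantly".

No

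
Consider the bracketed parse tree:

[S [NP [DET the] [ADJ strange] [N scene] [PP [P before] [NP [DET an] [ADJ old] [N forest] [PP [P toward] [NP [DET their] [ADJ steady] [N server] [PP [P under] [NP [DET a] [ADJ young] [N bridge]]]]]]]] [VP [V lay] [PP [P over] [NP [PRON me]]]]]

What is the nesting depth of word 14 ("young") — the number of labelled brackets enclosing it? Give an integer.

9

The word sits inside ADJ, which is inside NP, inside PP, inside NP, inside PP, inside NP, inside PP, inside NP, inside S — 9 brackets in all.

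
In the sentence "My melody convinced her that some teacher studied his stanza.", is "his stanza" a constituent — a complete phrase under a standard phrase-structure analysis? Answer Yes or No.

These words form the whole noun phrase headed by "stanza", so yes — one constituent.

Yes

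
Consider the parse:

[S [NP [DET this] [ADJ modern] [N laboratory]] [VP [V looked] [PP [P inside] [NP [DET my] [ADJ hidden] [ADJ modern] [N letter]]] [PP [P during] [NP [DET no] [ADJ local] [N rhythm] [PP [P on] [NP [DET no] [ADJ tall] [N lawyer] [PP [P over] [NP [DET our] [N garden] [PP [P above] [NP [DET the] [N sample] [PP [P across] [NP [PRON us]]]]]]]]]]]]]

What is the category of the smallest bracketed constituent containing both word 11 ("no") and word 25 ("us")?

NP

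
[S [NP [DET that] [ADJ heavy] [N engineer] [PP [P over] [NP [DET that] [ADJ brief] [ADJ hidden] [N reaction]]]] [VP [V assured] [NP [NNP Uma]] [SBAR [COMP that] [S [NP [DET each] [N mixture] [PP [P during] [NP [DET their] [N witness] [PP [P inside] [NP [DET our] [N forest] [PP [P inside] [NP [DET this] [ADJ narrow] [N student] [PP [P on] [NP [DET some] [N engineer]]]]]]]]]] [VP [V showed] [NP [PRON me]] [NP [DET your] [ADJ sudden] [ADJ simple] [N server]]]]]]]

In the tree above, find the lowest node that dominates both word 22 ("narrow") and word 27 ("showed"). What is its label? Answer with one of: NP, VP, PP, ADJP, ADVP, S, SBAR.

S

The smallest bracket enclosing both words is [S each mixture during their witness inside our forest inside this narrow student on some engineer showed me your sudden simple server], so the label is S.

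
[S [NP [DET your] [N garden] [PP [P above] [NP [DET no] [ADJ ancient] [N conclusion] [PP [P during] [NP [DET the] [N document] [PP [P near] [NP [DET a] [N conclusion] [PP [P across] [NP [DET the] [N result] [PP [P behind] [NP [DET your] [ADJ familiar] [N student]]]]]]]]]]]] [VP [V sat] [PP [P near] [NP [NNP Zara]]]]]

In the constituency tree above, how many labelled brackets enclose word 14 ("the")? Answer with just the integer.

The word sits inside DET, which is inside NP, inside PP, inside NP, inside PP, inside NP, inside PP, inside NP, inside PP, inside NP, inside S — 11 brackets in all.

11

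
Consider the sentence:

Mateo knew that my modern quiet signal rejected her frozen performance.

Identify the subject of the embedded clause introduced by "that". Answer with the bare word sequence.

The subject of the embedded clause introduced by "that" is the NP immediately before the verb "rejected": "my modern quiet signal".

my modern quiet signal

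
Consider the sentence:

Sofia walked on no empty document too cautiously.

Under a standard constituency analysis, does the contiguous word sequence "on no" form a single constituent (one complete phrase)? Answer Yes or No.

The sequence begins inside the preposition "on" and ends inside the noun phrase "no empty document"; it crosses a phrase boundary, so no single node in the tree spans exactly those words.

No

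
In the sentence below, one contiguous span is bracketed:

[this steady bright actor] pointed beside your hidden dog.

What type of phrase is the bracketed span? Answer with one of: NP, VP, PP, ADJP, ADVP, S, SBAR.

NP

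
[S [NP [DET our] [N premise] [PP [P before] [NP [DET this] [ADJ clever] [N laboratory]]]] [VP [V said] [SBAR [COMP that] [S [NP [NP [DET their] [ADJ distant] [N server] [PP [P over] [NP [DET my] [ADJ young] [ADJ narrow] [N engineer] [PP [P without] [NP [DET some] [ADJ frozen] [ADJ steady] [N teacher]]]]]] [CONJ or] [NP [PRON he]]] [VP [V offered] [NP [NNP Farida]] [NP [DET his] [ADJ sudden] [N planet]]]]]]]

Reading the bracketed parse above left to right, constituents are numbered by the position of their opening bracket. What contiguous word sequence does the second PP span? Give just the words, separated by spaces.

over my young narrow engineer without some frozen steady teacher

The PP opening brackets appear, in order, over: "before this clever laboratory"; "over my young narrow engineer without some frozen steady teacher"; "without some frozen steady teacher". The second one spans "over my young narrow engineer without some frozen steady teacher".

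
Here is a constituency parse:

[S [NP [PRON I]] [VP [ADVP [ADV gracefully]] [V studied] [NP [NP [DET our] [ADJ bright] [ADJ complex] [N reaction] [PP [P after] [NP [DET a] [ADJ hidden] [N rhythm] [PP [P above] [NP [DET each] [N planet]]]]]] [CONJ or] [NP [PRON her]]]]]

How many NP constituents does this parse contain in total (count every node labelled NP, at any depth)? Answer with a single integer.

6

Scanning left to right, an opening `[NP` appears at word positions 1, 4, 4, 9, 13, 16 — 6 in total.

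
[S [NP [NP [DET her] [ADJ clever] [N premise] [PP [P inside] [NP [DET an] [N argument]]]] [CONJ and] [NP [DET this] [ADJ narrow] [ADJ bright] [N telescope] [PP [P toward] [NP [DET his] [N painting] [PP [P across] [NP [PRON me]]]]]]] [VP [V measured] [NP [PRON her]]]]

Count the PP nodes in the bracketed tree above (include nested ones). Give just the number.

3

Listing each PP by its span: [PP inside an argument]; [PP toward his painting across me]; [PP across me] — that makes 3.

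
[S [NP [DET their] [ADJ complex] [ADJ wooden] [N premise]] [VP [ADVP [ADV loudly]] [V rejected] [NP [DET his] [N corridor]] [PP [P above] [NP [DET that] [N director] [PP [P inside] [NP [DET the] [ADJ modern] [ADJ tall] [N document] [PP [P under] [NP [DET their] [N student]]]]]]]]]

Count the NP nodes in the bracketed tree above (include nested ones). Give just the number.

5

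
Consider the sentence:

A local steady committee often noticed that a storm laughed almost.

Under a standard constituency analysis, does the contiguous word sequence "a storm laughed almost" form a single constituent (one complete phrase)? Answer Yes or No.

"a storm laughed almost" is exactly the clause [S a storm laughed almost], a complete constituent.

Yes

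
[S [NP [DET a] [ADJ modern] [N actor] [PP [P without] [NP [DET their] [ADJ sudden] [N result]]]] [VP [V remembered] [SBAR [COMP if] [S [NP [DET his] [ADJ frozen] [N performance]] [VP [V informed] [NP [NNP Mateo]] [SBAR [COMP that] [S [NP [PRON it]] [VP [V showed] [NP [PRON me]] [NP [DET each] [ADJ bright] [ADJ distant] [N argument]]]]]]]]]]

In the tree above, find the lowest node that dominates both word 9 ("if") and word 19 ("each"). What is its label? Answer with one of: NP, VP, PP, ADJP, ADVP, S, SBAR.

The smallest bracket enclosing both words is [SBAR if his frozen performance informed Mateo that it showed me each bright distant argument], so the label is SBAR.

SBAR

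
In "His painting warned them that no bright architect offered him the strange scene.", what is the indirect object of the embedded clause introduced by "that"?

him

Within the embedded clause introduced by "that", the indirect object of "offered" is "him".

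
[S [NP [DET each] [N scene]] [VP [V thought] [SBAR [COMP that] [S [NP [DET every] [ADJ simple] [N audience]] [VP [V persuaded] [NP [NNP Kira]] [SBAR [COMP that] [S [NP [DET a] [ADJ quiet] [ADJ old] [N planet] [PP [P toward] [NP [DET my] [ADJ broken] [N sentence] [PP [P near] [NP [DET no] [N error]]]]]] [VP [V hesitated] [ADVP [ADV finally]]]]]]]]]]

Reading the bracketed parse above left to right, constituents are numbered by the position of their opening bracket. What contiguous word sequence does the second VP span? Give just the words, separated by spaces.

In left-to-right order the VP constituents are "thought that every simple audience persuaded Kira that a quiet old planet toward my broken sentence near no error hesitated finally"; "persuaded Kira that a quiet old planet toward my broken sentence near no error hesitated finally"; "hesitated finally". Number 2 is "persuaded Kira that a quiet old planet toward my broken sentence near no error hesitated finally".

persuaded Kira that a quiet old planet toward my broken sentence near no error hesitated finally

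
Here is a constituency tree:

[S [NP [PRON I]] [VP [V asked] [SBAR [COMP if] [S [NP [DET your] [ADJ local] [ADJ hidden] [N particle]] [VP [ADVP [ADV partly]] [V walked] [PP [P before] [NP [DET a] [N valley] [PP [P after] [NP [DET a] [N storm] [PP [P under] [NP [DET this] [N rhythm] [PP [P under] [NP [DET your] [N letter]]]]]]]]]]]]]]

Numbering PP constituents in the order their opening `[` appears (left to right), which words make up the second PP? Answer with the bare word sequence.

Opening `[PP` markers occur at word positions 10, 13, 16, 19; the second of these opens the constituent [PP after a storm under this rhythm under your letter].

after a storm under this rhythm under your letter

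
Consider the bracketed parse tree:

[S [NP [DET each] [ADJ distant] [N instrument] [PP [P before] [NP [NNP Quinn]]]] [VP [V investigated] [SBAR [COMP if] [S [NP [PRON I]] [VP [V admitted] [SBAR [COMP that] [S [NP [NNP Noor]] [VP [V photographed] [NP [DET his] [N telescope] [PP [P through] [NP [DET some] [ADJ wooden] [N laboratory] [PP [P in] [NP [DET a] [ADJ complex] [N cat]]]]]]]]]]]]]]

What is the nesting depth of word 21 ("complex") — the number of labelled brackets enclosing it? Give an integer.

14

The word sits inside ADJ, which is inside NP, inside PP, inside NP, inside PP, inside NP, inside VP, inside S, inside SBAR, inside VP, inside S, inside SBAR, inside VP, inside S — 14 brackets in all.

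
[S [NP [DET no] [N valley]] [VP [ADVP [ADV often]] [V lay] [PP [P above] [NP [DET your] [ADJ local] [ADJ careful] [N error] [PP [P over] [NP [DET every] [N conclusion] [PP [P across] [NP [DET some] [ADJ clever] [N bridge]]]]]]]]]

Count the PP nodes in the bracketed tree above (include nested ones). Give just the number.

3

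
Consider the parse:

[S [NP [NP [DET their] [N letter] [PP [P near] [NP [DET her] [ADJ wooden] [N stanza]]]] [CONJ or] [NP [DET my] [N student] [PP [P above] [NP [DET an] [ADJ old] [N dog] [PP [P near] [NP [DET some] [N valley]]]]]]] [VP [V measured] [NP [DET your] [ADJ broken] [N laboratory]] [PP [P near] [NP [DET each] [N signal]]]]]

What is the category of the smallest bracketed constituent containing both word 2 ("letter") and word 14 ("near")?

NP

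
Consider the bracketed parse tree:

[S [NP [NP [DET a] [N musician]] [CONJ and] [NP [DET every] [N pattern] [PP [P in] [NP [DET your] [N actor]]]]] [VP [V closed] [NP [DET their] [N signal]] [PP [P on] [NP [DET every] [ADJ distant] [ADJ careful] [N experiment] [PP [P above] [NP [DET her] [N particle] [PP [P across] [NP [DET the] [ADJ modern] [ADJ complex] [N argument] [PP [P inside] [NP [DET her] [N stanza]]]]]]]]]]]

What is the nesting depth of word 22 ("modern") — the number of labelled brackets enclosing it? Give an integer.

Counting open brackets not yet closed at "modern": [S [VP [PP [NP [PP [NP [PP [NP [ADJ = 9.

9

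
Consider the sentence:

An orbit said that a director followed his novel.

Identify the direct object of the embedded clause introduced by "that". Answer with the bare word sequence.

his novel

Within the embedded clause introduced by "that", the direct object of "followed" is "his novel".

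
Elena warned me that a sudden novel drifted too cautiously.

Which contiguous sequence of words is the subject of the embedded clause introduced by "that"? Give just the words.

a sudden novel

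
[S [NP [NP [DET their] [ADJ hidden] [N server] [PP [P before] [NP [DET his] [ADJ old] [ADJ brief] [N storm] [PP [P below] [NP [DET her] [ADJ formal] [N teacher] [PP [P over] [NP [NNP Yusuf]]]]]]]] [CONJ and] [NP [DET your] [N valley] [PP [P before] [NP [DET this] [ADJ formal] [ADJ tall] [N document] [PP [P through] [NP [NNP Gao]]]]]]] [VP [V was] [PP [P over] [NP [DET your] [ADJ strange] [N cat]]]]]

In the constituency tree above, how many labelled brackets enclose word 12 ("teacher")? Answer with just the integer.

8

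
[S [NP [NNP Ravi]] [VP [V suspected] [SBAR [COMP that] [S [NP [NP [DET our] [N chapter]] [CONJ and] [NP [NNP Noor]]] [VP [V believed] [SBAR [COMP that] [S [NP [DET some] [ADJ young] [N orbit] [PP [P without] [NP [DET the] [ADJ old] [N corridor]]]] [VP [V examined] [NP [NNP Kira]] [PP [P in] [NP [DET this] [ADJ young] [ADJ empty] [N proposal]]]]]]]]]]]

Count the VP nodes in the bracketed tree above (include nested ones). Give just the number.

3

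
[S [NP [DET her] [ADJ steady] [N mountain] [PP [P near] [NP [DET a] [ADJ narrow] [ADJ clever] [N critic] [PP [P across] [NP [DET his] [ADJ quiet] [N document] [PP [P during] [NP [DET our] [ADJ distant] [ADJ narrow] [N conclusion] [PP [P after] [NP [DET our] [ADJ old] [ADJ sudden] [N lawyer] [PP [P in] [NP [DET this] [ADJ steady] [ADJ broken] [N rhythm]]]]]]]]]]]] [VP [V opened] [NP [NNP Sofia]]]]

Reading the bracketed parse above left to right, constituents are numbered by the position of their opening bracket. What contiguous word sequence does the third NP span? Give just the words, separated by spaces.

Opening `[NP` markers occur at word positions 1, 5, 10, 14, 19, 24, 29; the third of these opens the constituent [NP his quiet document during our distant narrow conclusion after our old sudden lawyer in this steady broken rhythm].

his quiet document during our distant narrow conclusion after our old sudden lawyer in this steady broken rhythm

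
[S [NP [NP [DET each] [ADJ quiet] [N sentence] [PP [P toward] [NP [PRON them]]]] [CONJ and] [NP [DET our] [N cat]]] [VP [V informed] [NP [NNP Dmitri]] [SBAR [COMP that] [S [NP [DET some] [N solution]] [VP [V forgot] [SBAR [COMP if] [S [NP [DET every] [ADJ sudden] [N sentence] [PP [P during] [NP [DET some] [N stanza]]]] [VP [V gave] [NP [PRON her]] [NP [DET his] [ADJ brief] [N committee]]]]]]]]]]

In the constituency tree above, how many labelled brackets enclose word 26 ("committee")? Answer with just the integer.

10

The word sits inside N, which is inside NP, inside VP, inside S, inside SBAR, inside VP, inside S, inside SBAR, inside VP, inside S — 10 brackets in all.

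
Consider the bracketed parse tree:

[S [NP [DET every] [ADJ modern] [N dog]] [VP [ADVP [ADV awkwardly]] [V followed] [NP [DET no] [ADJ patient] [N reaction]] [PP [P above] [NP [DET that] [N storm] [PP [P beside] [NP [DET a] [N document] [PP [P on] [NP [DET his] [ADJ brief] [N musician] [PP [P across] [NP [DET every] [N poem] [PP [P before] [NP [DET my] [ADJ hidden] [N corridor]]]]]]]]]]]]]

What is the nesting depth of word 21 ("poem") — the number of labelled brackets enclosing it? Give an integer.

Counting open brackets not yet closed at "poem": [S [VP [PP [NP [PP [NP [PP [NP [PP [NP [N = 11.

11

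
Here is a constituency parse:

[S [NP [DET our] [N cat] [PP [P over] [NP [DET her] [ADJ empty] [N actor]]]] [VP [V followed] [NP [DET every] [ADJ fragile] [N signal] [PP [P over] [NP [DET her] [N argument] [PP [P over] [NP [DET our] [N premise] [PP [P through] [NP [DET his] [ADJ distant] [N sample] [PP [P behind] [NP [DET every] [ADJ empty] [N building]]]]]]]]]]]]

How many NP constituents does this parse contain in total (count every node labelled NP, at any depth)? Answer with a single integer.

Scanning left to right, an opening `[NP` appears at word positions 1, 4, 8, 12, 15, 18, 22 — 7 in total.

7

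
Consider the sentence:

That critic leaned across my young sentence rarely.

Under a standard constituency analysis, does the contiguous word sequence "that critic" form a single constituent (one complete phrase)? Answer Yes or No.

These words form the whole noun phrase headed by "critic", so yes — one constituent.

Yes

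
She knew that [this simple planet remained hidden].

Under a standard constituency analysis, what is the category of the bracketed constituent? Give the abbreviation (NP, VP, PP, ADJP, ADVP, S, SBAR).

The bracketed span "this simple planet remained hidden" is headed by "remained", making it a clause (S).

S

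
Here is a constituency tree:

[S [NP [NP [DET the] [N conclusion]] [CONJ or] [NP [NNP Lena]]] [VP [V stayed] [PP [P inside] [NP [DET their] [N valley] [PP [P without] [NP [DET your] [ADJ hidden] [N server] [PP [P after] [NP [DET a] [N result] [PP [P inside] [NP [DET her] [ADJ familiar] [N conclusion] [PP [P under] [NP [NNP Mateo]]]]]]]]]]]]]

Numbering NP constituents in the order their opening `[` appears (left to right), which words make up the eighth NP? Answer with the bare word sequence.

Mateo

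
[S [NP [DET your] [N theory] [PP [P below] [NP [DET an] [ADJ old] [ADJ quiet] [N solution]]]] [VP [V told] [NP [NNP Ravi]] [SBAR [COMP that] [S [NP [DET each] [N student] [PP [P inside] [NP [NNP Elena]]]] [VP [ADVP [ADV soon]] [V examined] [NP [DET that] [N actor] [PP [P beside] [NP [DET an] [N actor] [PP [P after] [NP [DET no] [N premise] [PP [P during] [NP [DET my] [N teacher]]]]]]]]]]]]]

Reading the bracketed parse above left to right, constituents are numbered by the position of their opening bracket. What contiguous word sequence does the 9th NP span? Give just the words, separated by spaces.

my teacher

Opening `[NP` markers occur at word positions 1, 4, 9, 11, 14, 17, 20, 23, 26; the 9th of these opens the constituent [NP my teacher].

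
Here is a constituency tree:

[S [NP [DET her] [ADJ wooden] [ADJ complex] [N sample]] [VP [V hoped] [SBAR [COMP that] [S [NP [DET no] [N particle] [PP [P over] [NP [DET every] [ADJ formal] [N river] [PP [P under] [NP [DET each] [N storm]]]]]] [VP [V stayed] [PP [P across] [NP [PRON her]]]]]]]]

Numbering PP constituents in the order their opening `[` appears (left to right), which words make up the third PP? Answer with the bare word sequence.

across her

In left-to-right order the PP constituents are "over every formal river under each storm"; "under each storm"; "across her". Number 3 is "across her".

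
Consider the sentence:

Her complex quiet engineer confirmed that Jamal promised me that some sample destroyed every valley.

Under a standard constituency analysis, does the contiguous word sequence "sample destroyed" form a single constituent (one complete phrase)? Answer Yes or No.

No

"sample" belongs to the noun phrase "some sample" while "destroyed" belongs to the verb phrase "destroyed every valley"; a span that runs across that boundary is not a single phrase.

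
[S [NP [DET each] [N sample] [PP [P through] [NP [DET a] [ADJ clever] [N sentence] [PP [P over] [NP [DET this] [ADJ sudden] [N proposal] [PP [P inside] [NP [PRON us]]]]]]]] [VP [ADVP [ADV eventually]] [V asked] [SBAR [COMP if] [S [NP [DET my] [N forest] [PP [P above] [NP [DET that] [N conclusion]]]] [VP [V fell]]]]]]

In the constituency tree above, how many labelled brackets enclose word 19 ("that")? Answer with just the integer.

8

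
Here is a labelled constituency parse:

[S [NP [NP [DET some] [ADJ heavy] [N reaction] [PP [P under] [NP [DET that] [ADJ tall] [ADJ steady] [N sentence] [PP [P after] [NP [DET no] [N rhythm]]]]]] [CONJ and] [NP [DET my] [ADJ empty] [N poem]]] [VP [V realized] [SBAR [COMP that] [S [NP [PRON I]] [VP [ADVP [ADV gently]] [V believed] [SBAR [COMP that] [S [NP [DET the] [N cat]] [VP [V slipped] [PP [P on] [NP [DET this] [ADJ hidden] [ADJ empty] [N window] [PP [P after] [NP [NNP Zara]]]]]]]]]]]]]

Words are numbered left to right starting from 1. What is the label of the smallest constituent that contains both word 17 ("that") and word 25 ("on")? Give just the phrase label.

Word 17 lies under S → VP → SBAR → COMP; word 25 lies under S → VP → SBAR → S → VP → SBAR → S → VP → PP → P. The lowest shared node is the SBAR.

SBAR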